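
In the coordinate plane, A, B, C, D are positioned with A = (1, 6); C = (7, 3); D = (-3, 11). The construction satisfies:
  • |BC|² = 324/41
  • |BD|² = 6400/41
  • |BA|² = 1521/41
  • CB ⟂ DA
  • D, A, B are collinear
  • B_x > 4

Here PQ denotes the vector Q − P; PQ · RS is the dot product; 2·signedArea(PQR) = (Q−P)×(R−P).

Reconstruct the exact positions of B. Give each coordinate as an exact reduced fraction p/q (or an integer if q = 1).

B = (197/41, 51/41)

1. B_x = 197/41  [D, A, B are collinear ∩ CB ⟂ DA]
2. B_y = 51/41  [D, A, B are collinear ∩ CB ⟂ DA]
   → B = (197/41, 51/41)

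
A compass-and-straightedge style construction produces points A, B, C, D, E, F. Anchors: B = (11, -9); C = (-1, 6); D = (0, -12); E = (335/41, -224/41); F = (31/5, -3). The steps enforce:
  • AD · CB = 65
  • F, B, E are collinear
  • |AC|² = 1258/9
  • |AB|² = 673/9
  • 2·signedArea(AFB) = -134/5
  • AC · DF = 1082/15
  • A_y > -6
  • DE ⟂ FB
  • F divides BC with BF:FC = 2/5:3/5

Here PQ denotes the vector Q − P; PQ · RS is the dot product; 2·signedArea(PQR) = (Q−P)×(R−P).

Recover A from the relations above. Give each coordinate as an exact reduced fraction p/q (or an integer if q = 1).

A = (10/3, -5)

1. A_x = 10/3  [AC · DF = 1082/15 ∩ AD · CB = 65]
2. A_y = -5  [AC · DF = 1082/15 ∩ AD · CB = 65]
   → A = (10/3, -5)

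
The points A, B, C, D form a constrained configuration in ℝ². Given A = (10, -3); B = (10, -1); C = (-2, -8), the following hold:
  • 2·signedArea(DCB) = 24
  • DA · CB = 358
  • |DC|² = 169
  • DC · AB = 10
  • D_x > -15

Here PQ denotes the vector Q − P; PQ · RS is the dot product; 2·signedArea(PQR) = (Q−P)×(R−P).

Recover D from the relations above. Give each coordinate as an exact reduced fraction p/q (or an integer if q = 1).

D = (-14, -13)

1. D_x = -14  [2·signedArea(DCB) = 24 ∩ DA · CB = 358]
2. D_y = -13  [2·signedArea(DCB) = 24 ∩ DA · CB = 358]
   → D = (-14, -13)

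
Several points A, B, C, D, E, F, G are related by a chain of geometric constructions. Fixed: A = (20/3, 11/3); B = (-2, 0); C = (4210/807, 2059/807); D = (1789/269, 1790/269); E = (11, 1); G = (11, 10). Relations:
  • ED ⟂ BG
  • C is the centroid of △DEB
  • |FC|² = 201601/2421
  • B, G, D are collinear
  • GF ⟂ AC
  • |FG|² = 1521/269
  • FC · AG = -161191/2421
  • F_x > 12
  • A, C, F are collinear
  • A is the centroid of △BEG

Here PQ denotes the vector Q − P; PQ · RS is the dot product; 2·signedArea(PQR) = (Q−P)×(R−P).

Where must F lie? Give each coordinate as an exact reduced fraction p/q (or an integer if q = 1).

1. F_x = 3349/269  [A, C, F are collinear ∩ GF ⟂ AC]
2. F_y = 2183/269  [A, C, F are collinear ∩ GF ⟂ AC]
   → F = (3349/269, 2183/269)

F = (3349/269, 2183/269)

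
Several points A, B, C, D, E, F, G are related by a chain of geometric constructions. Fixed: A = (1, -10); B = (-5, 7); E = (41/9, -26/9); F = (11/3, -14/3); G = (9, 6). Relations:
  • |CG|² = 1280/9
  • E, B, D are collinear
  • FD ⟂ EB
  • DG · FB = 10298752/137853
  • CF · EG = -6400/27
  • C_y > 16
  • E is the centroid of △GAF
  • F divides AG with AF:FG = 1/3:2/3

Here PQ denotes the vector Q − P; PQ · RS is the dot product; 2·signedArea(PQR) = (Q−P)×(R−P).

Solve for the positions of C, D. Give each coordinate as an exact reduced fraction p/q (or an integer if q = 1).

C = (43/3, 50/3)
D = (230431/45951, -154582/45951)

1. C_x = 43/3  [line -40/9·x + -80/9·y + 5720/27 = 0 ∩ |CG|² = 1280/9]
2. C_y = 50/3  [line -40/9·x + -80/9·y + 5720/27 = 0 ∩ |CG|² = 1280/9]
   → C = (43/3, 50/3)
3. D_x = 230431/45951  [E, B, D are collinear ∩ FD ⟂ EB]
4. D_y = -154582/45951  [E, B, D are collinear ∩ FD ⟂ EB]
   → D = (230431/45951, -154582/45951)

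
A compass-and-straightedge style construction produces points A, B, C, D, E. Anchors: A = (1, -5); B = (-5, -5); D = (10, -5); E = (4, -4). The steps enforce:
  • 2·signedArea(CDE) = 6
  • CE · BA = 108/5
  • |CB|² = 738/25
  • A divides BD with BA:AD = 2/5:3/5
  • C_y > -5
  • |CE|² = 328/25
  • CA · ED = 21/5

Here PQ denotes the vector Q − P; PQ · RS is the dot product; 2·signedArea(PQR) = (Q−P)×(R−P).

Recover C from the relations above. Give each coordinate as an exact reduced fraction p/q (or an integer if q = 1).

1. C_x = 2/5  [2·signedArea(CDE) = 6 ∩ CE · BA = 108/5]
2. C_y = -22/5  [2·signedArea(CDE) = 6 ∩ CE · BA = 108/5]
   → C = (2/5, -22/5)

C = (2/5, -22/5)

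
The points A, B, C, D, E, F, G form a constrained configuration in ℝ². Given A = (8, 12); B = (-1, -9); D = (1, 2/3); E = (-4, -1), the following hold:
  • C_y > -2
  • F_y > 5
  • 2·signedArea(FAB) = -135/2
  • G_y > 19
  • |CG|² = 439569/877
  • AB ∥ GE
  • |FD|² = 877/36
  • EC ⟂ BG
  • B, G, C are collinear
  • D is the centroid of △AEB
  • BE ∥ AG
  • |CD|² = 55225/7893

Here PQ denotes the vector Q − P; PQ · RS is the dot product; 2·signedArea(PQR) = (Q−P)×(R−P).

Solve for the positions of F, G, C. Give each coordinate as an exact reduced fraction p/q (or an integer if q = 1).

C = (407/877, -1687/877)
F = (2, 11/2)
G = (5, 20)

1. F_x = 2  [line 21·x + -9·y + 15/2 = 0 ∩ |FD|² = 877/36]
2. F_y = 11/2  [line 21·x + -9·y + 15/2 = 0 ∩ |FD|² = 877/36]
   → F = (2, 11/2)
3. G_x = 5  [AB ∥ GE ∩ BE ∥ AG]
4. G_y = 20  [AB ∥ GE ∩ BE ∥ AG]
   → G = (5, 20)
5. C_x = 407/877  [B, G, C are collinear ∩ EC ⟂ BG]
6. C_y = -1687/877  [B, G, C are collinear ∩ EC ⟂ BG]
   → C = (407/877, -1687/877)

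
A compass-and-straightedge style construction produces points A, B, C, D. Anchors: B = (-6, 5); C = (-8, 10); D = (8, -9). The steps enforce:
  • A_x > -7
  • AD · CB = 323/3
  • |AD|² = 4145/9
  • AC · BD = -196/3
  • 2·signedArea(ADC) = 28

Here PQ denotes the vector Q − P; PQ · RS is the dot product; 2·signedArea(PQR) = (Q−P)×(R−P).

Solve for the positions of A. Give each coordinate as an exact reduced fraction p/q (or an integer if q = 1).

1. A_x = -20/3  [AC · BD = -196/3 ∩ AD · CB = 323/3]
2. A_y = 20/3  [AC · BD = -196/3 ∩ AD · CB = 323/3]
   → A = (-20/3, 20/3)

A = (-20/3, 20/3)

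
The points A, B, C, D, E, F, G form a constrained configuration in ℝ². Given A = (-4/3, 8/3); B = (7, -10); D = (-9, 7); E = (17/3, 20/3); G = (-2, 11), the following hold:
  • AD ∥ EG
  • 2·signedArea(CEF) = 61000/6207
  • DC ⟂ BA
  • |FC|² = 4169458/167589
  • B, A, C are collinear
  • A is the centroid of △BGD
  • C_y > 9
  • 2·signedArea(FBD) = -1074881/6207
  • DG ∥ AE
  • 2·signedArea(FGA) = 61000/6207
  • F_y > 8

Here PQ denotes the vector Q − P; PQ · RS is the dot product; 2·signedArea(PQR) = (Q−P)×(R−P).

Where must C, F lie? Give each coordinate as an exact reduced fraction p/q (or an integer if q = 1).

C = (-11667/2069, 19058/2069)
F = (-12242/18621, 166831/18621)

1. C_x = -11667/2069  [B, A, C are collinear ∩ DC ⟂ BA]
2. C_y = 19058/2069  [B, A, C are collinear ∩ DC ⟂ BA]
   → C = (-11667/2069, 19058/2069)
3. F_x = -12242/18621  [2·signedArea(FGA) = 61000/6207 ∩ 2·signedArea(FBD) = -1074881/6207]
4. F_y = 166831/18621  [2·signedArea(FGA) = 61000/6207 ∩ 2·signedArea(FBD) = -1074881/6207]
   → F = (-12242/18621, 166831/18621)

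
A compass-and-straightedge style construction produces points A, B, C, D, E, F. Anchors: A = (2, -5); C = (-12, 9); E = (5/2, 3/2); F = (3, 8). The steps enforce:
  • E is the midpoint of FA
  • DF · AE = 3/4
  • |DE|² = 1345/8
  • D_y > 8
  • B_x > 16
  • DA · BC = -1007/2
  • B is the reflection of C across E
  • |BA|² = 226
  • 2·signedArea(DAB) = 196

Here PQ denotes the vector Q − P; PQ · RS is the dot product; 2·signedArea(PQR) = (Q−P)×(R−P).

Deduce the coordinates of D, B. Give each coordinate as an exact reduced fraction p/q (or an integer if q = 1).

1. D_x = -33/4  [line -1/2·x + -13/2·y + 211/4 = 0 ∩ |DE|² = 1345/8]
2. D_y = 35/4  [line -1/2·x + -13/2·y + 211/4 = 0 ∩ |DE|² = 1345/8]
   → D = (-33/4, 35/4)
3. B_x = 17  [DA · BC = -1007/2 ∩ B is the reflection of C across E]
4. B_y = -6  [DA · BC = -1007/2 ∩ B is the reflection of C across E]
   → B = (17, -6)

B = (17, -6)
D = (-33/4, 35/4)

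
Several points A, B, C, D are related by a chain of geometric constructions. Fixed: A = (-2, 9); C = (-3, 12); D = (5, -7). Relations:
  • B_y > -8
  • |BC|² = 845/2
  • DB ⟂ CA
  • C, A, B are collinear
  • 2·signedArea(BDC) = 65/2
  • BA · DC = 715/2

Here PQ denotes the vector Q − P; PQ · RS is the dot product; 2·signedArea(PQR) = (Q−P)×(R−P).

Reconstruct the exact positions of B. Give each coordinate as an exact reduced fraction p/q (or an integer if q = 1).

B = (7/2, -15/2)

1. B_x = 7/2  [C, A, B are collinear ∩ DB ⟂ CA]
2. B_y = -15/2  [C, A, B are collinear ∩ DB ⟂ CA]
   → B = (7/2, -15/2)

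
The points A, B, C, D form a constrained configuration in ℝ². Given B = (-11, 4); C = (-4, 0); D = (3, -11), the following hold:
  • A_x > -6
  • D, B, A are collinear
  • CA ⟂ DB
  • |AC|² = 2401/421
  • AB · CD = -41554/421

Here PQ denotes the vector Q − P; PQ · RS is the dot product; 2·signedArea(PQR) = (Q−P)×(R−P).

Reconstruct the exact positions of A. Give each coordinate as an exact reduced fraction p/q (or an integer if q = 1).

1. A_x = -2419/421  [D, B, A are collinear ∩ CA ⟂ DB]
2. A_y = -686/421  [D, B, A are collinear ∩ CA ⟂ DB]
   → A = (-2419/421, -686/421)

A = (-2419/421, -686/421)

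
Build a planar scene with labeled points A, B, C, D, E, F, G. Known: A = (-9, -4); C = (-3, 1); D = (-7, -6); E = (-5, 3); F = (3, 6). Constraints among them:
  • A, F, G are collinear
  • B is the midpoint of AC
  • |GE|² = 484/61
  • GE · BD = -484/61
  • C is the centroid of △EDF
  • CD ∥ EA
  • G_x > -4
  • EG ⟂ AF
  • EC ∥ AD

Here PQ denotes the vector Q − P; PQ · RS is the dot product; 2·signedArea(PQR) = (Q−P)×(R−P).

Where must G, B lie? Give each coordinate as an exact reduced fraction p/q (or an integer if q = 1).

1. G_x = -195/61  [A, F, G are collinear ∩ EG ⟂ AF]
2. G_y = 51/61  [A, F, G are collinear ∩ EG ⟂ AF]
   → G = (-195/61, 51/61)
3. B_x = -6  [B is the midpoint of AC]
4. B_y = -3/2  [B is the midpoint of AC]
   → B = (-6, -3/2)

B = (-6, -3/2)
G = (-195/61, 51/61)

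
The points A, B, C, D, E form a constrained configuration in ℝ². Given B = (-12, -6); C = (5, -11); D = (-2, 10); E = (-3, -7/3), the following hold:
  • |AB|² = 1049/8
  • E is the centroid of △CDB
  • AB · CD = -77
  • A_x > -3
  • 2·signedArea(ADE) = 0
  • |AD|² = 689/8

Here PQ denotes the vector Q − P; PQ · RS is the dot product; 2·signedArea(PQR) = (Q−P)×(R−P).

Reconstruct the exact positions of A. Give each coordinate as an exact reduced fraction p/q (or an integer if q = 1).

1. A_x = -11/4  [2·signedArea(ADE) = 0 ∩ AB · CD = -77]
2. A_y = 3/4  [2·signedArea(ADE) = 0 ∩ AB · CD = -77]
   → A = (-11/4, 3/4)

A = (-11/4, 3/4)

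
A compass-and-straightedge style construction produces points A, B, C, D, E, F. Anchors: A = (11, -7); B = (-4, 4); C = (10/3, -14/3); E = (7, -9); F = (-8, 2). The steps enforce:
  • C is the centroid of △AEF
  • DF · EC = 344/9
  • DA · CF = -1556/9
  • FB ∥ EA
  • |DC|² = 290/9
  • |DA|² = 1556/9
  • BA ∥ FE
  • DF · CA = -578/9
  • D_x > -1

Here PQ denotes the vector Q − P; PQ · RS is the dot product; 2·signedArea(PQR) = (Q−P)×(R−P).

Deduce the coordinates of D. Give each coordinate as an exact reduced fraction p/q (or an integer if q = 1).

1. D_x = -1/3  [DF · CA = -578/9 ∩ DA · CF = -1556/9]
2. D_y = -1/3  [DF · CA = -578/9 ∩ DA · CF = -1556/9]
   → D = (-1/3, -1/3)

D = (-1/3, -1/3)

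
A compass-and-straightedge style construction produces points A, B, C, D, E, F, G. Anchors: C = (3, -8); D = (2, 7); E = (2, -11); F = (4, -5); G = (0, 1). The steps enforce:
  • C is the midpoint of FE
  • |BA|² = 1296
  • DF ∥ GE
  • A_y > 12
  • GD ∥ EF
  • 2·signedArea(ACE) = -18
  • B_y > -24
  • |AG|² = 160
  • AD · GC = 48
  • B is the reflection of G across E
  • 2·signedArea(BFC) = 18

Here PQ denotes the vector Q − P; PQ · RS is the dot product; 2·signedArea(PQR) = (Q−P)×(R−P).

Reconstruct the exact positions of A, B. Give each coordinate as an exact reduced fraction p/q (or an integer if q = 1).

A = (4, 13)
B = (4, -23)

1. A_x = 4  [AD · GC = 48 ∩ 2·signedArea(ACE) = -18]
2. A_y = 13  [AD · GC = 48 ∩ 2·signedArea(ACE) = -18]
   → A = (4, 13)
3. B_x = 4  [B is the reflection of G across E]
4. B_y = -23  [B is the reflection of G across E]
   → B = (4, -23)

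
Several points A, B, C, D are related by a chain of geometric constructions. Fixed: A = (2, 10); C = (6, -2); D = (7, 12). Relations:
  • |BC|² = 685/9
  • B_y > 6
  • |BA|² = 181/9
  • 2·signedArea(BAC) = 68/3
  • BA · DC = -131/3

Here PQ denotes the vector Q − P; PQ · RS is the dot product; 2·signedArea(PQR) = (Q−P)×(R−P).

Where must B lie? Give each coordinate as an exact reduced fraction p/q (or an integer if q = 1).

1. B_x = 5  [2·signedArea(BAC) = 68/3 ∩ BA · DC = -131/3]
2. B_y = 20/3  [2·signedArea(BAC) = 68/3 ∩ BA · DC = -131/3]
   → B = (5, 20/3)

B = (5, 20/3)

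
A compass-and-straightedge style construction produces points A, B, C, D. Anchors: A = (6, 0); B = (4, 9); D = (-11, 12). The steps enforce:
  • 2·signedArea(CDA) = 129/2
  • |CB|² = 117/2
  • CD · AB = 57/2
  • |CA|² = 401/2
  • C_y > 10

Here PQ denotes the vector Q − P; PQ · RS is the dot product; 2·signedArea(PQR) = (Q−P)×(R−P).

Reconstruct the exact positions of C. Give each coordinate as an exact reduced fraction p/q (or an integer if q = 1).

C = (-7/2, 21/2)

1. C_x = -7/2  [CD · AB = 57/2 ∩ 2·signedArea(CDA) = 129/2]
2. C_y = 21/2  [CD · AB = 57/2 ∩ 2·signedArea(CDA) = 129/2]
   → C = (-7/2, 21/2)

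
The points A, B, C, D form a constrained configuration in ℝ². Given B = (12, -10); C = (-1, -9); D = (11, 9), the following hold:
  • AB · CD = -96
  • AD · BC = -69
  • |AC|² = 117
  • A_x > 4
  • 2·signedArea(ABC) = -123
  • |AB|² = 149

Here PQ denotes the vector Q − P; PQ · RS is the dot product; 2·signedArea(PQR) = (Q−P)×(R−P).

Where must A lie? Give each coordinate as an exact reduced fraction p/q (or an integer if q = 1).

A = (5, 0)

1. A_x = 5  [AD · BC = -69 ∩ AB · CD = -96]
2. A_y = 0  [AD · BC = -69 ∩ AB · CD = -96]
   → A = (5, 0)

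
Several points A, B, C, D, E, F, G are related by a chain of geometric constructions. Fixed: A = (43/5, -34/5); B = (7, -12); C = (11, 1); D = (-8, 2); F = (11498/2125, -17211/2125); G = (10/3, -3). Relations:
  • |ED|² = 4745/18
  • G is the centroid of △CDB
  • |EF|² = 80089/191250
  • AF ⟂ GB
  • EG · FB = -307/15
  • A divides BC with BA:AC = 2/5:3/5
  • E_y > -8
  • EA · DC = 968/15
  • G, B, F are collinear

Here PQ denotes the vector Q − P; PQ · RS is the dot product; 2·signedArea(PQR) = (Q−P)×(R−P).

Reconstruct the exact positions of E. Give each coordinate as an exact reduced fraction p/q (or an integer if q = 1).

E = (31/6, -15/2)

1. E_x = 31/6  [EA · DC = 968/15 ∩ EG · FB = -307/15]
2. E_y = -15/2  [EA · DC = 968/15 ∩ EG · FB = -307/15]
   → E = (31/6, -15/2)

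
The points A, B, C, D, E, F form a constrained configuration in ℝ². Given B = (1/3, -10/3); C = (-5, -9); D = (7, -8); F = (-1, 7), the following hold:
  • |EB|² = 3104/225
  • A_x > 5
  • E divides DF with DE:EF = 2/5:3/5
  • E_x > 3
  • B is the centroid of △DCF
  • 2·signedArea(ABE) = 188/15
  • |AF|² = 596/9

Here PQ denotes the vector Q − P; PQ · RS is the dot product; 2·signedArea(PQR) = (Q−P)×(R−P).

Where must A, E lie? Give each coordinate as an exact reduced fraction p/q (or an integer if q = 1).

1. E_x = 19/5  [E divides DF with DE:EF = 2/5:3/5]
2. E_y = -2  [E divides DF with DE:EF = 2/5:3/5]
   → E = (19/5, -2)
3. A_x = 17/3  [line -4/3·x + 52/15·y + -8/15 = 0 ∩ |AF|² = 596/9]
4. A_y = 7/3  [line -4/3·x + 52/15·y + -8/15 = 0 ∩ |AF|² = 596/9]
   → A = (17/3, 7/3)

A = (17/3, 7/3)
E = (19/5, -2)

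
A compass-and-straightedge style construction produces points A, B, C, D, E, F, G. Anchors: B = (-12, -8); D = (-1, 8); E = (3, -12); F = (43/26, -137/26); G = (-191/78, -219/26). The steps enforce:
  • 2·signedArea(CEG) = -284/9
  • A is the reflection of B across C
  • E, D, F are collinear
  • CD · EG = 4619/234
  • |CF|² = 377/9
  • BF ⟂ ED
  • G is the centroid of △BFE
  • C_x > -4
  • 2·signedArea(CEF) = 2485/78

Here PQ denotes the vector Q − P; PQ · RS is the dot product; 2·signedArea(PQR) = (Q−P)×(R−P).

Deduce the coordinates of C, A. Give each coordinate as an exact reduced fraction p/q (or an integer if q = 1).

A = (173/39, 175/39)
C = (-295/78, -137/78)

1. C_x = -295/78  [2·signedArea(CEG) = -284/9 ∩ CD · EG = 4619/234]
2. C_y = -137/78  [2·signedArea(CEG) = -284/9 ∩ CD · EG = 4619/234]
   → C = (-295/78, -137/78)
3. A_x = 173/39  [A is the reflection of B across C]
4. A_y = 175/39  [A is the reflection of B across C]
   → A = (173/39, 175/39)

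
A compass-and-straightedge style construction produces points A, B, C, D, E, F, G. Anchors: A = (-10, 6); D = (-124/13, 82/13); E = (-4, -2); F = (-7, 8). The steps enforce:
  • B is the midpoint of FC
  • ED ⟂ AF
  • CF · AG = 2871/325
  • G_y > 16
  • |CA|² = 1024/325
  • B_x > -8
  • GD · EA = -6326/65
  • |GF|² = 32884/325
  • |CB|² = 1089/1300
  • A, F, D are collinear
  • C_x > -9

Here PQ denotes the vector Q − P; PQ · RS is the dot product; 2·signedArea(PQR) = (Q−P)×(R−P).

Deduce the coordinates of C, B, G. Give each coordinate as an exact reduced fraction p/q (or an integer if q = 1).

1. G_x = -749/65  [line 6·x + -8·y + 13326/65 = 0 ∩ |GF|² = 32884/325]
2. G_y = 1104/65  [line 6·x + -8·y + 13326/65 = 0 ∩ |GF|² = 32884/325]
   → G = (-749/65, 1104/65)
3. C_x = -554/65  [line 99/65·x + -714/65·y + 29154/325 = 0 ∩ |CA|² = 1024/325]
4. C_y = 454/65  [line 99/65·x + -714/65·y + 29154/325 = 0 ∩ |CA|² = 1024/325]
   → C = (-554/65, 454/65)
5. B_x = -1009/130  [B is the midpoint of FC]
6. B_y = 487/65  [B is the midpoint of FC]
   → B = (-1009/130, 487/65)

B = (-1009/130, 487/65)
C = (-554/65, 454/65)
G = (-749/65, 1104/65)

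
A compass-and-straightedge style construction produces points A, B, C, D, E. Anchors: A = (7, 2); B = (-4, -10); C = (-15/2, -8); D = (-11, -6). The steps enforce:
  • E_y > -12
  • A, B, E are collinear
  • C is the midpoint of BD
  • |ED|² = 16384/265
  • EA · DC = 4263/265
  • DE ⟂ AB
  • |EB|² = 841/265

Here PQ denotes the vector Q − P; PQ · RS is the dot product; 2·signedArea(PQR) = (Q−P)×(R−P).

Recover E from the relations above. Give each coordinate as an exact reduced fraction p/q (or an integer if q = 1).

1. E_x = -1379/265  [A, B, E are collinear ∩ DE ⟂ AB]
2. E_y = -2998/265  [A, B, E are collinear ∩ DE ⟂ AB]
   → E = (-1379/265, -2998/265)

E = (-1379/265, -2998/265)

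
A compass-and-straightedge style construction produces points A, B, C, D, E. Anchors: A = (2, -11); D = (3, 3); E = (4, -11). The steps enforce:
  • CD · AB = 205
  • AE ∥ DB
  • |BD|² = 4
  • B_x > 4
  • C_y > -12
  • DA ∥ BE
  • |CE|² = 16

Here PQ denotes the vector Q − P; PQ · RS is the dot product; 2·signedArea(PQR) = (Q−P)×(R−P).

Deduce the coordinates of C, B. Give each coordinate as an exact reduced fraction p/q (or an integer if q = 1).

B = (5, 3)
C = (0, -11)

1. B_x = 5  [DA ∥ BE ∩ AE ∥ DB]
2. B_y = 3  [DA ∥ BE ∩ AE ∥ DB]
   → B = (5, 3)
3. C_x = 0  [line -3·x + -14·y + -154 = 0 ∩ |CE|² = 16]
4. C_y = -11  [line -3·x + -14·y + -154 = 0 ∩ |CE|² = 16]
   → C = (0, -11)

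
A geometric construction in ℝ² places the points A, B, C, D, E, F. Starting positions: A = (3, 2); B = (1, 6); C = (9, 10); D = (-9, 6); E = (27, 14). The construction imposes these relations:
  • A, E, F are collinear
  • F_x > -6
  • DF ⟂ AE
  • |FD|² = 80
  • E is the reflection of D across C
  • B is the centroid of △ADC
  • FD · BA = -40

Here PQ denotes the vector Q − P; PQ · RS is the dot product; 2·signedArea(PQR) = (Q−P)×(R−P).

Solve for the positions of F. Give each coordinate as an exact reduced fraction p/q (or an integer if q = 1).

F = (-5, -2)

1. F_x = -5  [A, E, F are collinear ∩ DF ⟂ AE]
2. F_y = -2  [A, E, F are collinear ∩ DF ⟂ AE]
   → F = (-5, -2)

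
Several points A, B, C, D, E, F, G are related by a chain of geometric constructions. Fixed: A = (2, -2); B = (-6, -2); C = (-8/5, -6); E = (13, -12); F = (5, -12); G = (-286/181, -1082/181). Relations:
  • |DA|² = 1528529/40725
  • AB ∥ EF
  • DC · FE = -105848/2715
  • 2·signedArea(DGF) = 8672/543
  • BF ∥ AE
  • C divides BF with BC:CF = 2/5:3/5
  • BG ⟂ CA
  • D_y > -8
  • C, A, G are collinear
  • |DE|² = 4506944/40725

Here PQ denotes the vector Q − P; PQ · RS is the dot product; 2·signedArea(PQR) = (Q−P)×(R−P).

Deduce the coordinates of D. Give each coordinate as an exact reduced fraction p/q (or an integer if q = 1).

D = (8887/2715, -4340/543)

1. D_x = 8887/2715  [DC · FE = -105848/2715 ∩ 2·signedArea(DGF) = 8672/543]
2. D_y = -4340/543  [DC · FE = -105848/2715 ∩ 2·signedArea(DGF) = 8672/543]
   → D = (8887/2715, -4340/543)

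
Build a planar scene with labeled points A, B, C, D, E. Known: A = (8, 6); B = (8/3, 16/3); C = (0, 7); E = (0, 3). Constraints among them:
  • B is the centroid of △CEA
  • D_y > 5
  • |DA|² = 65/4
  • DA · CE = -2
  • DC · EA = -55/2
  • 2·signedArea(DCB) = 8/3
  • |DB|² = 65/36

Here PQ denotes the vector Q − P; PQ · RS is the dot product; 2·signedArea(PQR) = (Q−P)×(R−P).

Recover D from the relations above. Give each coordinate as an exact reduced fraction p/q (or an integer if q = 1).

D = (4, 11/2)

1. D_x = 4  [DC · EA = -55/2 ∩ 2·signedArea(DCB) = 8/3]
2. D_y = 11/2  [DC · EA = -55/2 ∩ 2·signedArea(DCB) = 8/3]
   → D = (4, 11/2)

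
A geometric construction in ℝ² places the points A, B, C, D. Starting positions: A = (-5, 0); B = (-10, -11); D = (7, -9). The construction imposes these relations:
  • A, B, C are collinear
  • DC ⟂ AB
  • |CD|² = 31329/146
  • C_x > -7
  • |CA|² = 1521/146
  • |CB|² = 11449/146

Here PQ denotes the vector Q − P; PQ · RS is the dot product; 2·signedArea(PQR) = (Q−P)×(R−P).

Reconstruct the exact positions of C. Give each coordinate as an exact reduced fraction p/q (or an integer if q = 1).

1. C_x = -925/146  [A, B, C are collinear ∩ DC ⟂ AB]
2. C_y = -429/146  [A, B, C are collinear ∩ DC ⟂ AB]
   → C = (-925/146, -429/146)

C = (-925/146, -429/146)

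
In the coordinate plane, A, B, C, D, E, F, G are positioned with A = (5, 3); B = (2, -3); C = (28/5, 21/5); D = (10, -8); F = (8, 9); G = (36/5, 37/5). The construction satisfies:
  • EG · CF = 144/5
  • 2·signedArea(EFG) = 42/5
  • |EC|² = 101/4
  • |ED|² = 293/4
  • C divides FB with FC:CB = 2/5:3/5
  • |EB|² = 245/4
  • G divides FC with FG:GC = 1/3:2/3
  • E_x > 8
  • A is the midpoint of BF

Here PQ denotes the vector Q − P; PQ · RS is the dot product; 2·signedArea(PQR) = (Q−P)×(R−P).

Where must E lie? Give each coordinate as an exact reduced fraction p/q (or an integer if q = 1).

1. E_x = 9  [2·signedArea(EFG) = 42/5 ∩ EG · CF = 144/5]
2. E_y = 1/2  [2·signedArea(EFG) = 42/5 ∩ EG · CF = 144/5]
   → E = (9, 1/2)

E = (9, 1/2)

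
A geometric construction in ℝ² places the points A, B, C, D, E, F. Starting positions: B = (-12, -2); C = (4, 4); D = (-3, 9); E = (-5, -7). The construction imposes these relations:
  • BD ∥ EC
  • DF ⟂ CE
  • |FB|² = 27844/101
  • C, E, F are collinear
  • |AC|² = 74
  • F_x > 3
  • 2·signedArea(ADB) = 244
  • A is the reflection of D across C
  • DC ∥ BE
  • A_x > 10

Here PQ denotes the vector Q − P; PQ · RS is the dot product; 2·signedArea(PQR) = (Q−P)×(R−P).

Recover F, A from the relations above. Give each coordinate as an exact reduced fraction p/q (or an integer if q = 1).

1. F_x = 368/101  [C, E, F are collinear ∩ DF ⟂ CE]
2. F_y = 360/101  [C, E, F are collinear ∩ DF ⟂ CE]
   → F = (368/101, 360/101)
3. A_x = 11  [A is the reflection of D across C]
4. A_y = -1  [A is the reflection of D across C]
   → A = (11, -1)

A = (11, -1)
F = (368/101, 360/101)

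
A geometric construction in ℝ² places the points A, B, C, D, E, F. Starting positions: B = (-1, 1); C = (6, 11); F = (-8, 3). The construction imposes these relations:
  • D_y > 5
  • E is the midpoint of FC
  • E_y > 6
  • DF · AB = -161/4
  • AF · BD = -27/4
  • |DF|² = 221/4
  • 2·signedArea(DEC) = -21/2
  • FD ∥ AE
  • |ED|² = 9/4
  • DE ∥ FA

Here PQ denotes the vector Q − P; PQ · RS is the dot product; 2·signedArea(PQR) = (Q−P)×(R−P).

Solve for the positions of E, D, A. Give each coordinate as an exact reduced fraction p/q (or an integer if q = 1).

A = (-8, 9/2)
D = (-1, 11/2)
E = (-1, 7)

1. E_x = -1  [E is the midpoint of FC]
2. E_y = 7  [E is the midpoint of FC]
   → E = (-1, 7)
3. D_x = -1  [line -4·x + 7·y + -85/2 = 0 ∩ |DF|² = 221/4]
4. D_y = 11/2  [line -4·x + 7·y + -85/2 = 0 ∩ |DF|² = 221/4]
   → D = (-1, 11/2)
5. A_x = -8  [FD ∥ AE ∩ DE ∥ FA]
6. A_y = 9/2  [FD ∥ AE ∩ DE ∥ FA]
   → A = (-8, 9/2)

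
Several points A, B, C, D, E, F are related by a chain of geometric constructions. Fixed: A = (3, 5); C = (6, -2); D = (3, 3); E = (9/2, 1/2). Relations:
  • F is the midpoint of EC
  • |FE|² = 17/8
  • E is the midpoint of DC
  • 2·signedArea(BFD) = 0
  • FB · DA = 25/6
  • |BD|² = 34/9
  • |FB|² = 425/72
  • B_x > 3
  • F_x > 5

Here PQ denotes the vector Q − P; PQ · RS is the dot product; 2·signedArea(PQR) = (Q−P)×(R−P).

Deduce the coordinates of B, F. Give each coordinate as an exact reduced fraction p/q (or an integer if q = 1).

B = (4, 4/3)
F = (21/4, -3/4)

1. F_x = 21/4  [F is the midpoint of EC]
2. F_y = -3/4  [F is the midpoint of EC]
   → F = (21/4, -3/4)
3. B_x = 4  [2·signedArea(BFD) = 0 ∩ FB · DA = 25/6]
4. B_y = 4/3  [2·signedArea(BFD) = 0 ∩ FB · DA = 25/6]
   → B = (4, 4/3)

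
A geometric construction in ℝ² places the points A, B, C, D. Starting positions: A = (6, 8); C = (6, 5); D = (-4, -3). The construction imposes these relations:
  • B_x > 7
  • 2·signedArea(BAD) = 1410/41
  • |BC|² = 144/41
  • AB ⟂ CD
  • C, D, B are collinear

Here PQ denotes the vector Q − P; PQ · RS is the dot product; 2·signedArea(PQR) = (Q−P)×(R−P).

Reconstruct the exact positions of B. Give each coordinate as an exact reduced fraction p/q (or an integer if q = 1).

1. B_x = 306/41  [C, D, B are collinear ∩ AB ⟂ CD]
2. B_y = 253/41  [C, D, B are collinear ∩ AB ⟂ CD]
   → B = (306/41, 253/41)

B = (306/41, 253/41)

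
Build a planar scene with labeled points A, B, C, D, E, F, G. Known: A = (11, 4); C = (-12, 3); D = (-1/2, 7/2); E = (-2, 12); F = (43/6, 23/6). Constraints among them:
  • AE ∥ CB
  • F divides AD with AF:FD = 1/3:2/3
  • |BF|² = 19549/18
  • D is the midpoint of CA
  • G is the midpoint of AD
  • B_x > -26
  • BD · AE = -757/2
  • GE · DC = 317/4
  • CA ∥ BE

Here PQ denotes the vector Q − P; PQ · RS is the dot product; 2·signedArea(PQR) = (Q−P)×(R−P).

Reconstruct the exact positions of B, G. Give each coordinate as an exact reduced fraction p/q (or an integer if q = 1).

1. B_x = -25  [CA ∥ BE ∩ AE ∥ CB]
2. B_y = 11  [CA ∥ BE ∩ AE ∥ CB]
   → B = (-25, 11)
3. G_x = 21/4  [G is the midpoint of AD]
4. G_y = 15/4  [G is the midpoint of AD]
   → G = (21/4, 15/4)

B = (-25, 11)
G = (21/4, 15/4)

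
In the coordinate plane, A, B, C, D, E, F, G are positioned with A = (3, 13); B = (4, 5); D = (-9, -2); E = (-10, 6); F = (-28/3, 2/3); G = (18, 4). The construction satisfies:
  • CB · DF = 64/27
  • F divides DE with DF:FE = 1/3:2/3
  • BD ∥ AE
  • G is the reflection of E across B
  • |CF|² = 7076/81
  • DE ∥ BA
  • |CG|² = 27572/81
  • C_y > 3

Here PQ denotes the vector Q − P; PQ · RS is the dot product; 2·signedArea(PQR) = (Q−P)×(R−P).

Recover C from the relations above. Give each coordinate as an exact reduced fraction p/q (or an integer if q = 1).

1. C_x = -4/9  [line 1/3·x + -8/3·y + 260/27 = 0 ∩ |CF|² = 7076/81]
2. C_y = 32/9  [line 1/3·x + -8/3·y + 260/27 = 0 ∩ |CF|² = 7076/81]
   → C = (-4/9, 32/9)

C = (-4/9, 32/9)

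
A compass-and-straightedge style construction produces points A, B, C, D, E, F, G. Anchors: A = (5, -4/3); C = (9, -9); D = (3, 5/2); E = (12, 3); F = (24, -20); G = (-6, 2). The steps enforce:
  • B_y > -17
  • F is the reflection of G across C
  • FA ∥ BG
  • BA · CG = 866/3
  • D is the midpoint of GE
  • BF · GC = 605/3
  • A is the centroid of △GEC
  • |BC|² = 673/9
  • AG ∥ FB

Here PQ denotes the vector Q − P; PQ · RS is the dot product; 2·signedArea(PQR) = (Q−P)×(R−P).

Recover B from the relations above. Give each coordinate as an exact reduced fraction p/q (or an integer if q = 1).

B = (13, -50/3)

1. B_x = 13  [FA ∥ BG ∩ AG ∥ FB]
2. B_y = -50/3  [FA ∥ BG ∩ AG ∥ FB]
   → B = (13, -50/3)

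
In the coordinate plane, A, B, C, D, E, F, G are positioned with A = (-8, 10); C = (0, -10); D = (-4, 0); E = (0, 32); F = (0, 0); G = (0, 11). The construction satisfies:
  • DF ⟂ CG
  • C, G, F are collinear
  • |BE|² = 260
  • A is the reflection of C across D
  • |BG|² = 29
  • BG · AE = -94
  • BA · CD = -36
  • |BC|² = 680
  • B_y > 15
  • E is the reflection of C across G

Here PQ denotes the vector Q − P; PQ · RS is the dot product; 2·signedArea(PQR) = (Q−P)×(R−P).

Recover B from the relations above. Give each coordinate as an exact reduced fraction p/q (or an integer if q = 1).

B = (-2, 16)

1. B_x = -2  [BA · CD = -36 ∩ BG · AE = -94]
2. B_y = 16  [BA · CD = -36 ∩ BG · AE = -94]
   → B = (-2, 16)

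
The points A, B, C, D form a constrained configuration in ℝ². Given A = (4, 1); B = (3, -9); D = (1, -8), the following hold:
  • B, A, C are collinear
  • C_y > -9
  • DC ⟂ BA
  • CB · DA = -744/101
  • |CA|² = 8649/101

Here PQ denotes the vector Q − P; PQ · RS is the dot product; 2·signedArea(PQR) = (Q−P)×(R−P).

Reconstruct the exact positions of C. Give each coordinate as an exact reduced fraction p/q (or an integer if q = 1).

C = (311/101, -829/101)

1. C_x = 311/101  [B, A, C are collinear ∩ DC ⟂ BA]
2. C_y = -829/101  [B, A, C are collinear ∩ DC ⟂ BA]
   → C = (311/101, -829/101)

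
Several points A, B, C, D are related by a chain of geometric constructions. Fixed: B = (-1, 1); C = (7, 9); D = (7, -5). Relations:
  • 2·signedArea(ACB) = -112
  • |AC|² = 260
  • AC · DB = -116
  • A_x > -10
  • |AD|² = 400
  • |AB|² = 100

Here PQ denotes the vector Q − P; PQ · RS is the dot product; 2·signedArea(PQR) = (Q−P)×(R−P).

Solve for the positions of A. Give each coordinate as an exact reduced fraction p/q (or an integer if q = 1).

A = (-9, 7)

1. A_x = -9  [2·signedArea(ACB) = -112 ∩ AC · DB = -116]
2. A_y = 7  [2·signedArea(ACB) = -112 ∩ AC · DB = -116]
   → A = (-9, 7)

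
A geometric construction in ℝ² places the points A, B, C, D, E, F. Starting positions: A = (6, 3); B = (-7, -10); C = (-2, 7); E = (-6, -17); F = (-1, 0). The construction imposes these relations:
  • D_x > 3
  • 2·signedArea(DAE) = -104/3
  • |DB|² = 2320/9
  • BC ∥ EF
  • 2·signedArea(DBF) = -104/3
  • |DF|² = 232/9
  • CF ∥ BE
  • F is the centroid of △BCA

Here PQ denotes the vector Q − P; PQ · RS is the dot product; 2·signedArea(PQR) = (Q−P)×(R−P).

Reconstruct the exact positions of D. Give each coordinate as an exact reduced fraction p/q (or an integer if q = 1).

1. D_x = 11/3  [line -10·x + 6·y + 74/3 = 0 ∩ |DF|² = 232/9]
2. D_y = 2  [line -10·x + 6·y + 74/3 = 0 ∩ |DF|² = 232/9]
   → D = (11/3, 2)

D = (11/3, 2)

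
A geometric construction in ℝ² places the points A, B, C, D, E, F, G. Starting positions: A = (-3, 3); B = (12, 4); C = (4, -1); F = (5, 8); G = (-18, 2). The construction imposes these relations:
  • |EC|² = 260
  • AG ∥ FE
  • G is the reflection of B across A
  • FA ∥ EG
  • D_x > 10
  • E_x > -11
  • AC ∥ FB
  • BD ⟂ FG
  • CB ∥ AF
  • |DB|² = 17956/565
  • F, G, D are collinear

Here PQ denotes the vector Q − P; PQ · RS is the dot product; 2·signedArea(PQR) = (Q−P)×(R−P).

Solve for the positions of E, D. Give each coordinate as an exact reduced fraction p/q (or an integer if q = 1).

D = (5976/565, 5342/565)
E = (-10, 7)

1. E_x = -10  [FA ∥ EG ∩ AG ∥ FE]
2. E_y = 7  [FA ∥ EG ∩ AG ∥ FE]
   → E = (-10, 7)
3. D_x = 5976/565  [F, G, D are collinear ∩ BD ⟂ FG]
4. D_y = 5342/565  [F, G, D are collinear ∩ BD ⟂ FG]
   → D = (5976/565, 5342/565)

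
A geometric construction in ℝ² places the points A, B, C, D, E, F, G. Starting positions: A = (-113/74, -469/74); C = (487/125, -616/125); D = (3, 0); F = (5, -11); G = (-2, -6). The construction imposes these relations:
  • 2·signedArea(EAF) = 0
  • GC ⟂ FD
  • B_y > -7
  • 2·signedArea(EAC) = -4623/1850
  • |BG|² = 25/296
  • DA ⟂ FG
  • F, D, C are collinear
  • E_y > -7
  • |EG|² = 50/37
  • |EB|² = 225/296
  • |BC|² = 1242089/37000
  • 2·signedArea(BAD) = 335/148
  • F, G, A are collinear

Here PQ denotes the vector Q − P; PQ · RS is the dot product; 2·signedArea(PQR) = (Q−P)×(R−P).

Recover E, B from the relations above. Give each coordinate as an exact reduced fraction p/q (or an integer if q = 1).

B = (-261/148, -913/148)
E = (-39/37, -247/37)

1. E_x = -39/37  [2·signedArea(EAF) = 0 ∩ 2·signedArea(EAC) = -4623/1850]
2. E_y = -247/37  [2·signedArea(EAF) = 0 ∩ 2·signedArea(EAC) = -4623/1850]
   → E = (-39/37, -247/37)
3. B_x = -261/148  [line -469/74·x + 335/74·y + 67/4 = 0 ∩ |BG|² = 25/296]
4. B_y = -913/148  [line -469/74·x + 335/74·y + 67/4 = 0 ∩ |BG|² = 25/296]
   → B = (-261/148, -913/148)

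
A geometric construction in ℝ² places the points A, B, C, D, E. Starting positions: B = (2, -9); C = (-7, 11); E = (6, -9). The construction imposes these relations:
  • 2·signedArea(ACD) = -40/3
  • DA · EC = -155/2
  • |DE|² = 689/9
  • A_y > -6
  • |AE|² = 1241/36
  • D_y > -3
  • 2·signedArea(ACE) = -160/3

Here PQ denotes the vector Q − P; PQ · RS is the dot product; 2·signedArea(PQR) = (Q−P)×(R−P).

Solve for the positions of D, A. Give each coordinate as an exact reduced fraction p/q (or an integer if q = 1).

1. A_x = 7/6  [line 20·x + 13·y + 151/3 = 0 ∩ |AE|² = 1241/36]
2. A_y = -17/3  [line 20·x + 13·y + 151/3 = 0 ∩ |AE|² = 1241/36]
   → A = (7/6, -17/3)
3. D_x = 1/3  [DA · EC = -155/2 ∩ 2·signedArea(ACD) = -40/3]
4. D_y = -7/3  [DA · EC = -155/2 ∩ 2·signedArea(ACD) = -40/3]
   → D = (1/3, -7/3)

A = (7/6, -17/3)
D = (1/3, -7/3)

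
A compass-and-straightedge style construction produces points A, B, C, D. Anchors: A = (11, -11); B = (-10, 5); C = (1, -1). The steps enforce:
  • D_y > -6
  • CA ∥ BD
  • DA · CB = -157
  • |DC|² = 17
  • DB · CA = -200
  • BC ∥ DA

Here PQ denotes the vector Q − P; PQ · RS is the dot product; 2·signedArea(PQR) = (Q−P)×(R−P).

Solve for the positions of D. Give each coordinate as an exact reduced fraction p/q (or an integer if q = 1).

1. D_x = 0  [BC ∥ DA ∩ CA ∥ BD]
2. D_y = -5  [BC ∥ DA ∩ CA ∥ BD]
   → D = (0, -5)

D = (0, -5)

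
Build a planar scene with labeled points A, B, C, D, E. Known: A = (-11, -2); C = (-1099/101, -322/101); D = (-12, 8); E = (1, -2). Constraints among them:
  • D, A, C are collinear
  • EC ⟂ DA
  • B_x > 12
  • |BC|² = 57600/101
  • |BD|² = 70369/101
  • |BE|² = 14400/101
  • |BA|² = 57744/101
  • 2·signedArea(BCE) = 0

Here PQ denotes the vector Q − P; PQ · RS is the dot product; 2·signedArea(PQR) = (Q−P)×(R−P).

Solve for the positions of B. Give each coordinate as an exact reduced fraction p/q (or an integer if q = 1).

1. B_x = 1301/101  [line -120/101·x + 1200/101·y + 2520/101 = 0 ∩ |BA|² = 57744/101]
2. B_y = -82/101  [line -120/101·x + 1200/101·y + 2520/101 = 0 ∩ |BA|² = 57744/101]
   → B = (1301/101, -82/101)

B = (1301/101, -82/101)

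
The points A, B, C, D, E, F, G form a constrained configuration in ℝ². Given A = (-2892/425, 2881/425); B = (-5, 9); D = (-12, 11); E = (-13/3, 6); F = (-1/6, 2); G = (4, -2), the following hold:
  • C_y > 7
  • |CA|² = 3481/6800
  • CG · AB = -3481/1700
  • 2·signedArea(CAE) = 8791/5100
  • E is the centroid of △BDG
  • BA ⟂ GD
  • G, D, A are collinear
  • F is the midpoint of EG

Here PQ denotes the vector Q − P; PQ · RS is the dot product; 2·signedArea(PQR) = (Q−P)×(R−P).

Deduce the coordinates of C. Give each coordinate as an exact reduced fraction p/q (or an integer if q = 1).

1. C_x = -10801/1700  [2·signedArea(CAE) = 8791/5100 ∩ CG · AB = -3481/1700]
2. C_y = 3117/425  [2·signedArea(CAE) = 8791/5100 ∩ CG · AB = -3481/1700]
   → C = (-10801/1700, 3117/425)

C = (-10801/1700, 3117/425)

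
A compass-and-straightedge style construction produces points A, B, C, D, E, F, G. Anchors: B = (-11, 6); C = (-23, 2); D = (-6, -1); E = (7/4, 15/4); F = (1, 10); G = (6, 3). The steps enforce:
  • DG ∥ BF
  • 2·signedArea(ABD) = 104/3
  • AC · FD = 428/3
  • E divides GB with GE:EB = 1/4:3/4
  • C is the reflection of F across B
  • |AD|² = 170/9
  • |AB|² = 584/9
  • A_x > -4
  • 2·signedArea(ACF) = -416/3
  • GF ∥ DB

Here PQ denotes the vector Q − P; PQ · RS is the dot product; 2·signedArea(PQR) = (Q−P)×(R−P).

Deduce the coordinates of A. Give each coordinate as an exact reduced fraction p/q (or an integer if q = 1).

1. A_x = -11/3  [2·signedArea(ABD) = 104/3 ∩ AC · FD = 428/3]
2. A_y = 8/3  [2·signedArea(ABD) = 104/3 ∩ AC · FD = 428/3]
   → A = (-11/3, 8/3)

A = (-11/3, 8/3)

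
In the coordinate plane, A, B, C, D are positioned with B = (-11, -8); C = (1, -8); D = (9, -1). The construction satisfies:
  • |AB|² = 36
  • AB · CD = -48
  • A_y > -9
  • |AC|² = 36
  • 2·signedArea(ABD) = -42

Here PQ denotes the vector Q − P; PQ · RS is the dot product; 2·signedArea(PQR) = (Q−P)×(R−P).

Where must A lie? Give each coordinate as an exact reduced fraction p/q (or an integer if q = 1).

1. A_x = -5  [2·signedArea(ABD) = -42 ∩ AB · CD = -48]
2. A_y = -8  [2·signedArea(ABD) = -42 ∩ AB · CD = -48]
   → A = (-5, -8)

A = (-5, -8)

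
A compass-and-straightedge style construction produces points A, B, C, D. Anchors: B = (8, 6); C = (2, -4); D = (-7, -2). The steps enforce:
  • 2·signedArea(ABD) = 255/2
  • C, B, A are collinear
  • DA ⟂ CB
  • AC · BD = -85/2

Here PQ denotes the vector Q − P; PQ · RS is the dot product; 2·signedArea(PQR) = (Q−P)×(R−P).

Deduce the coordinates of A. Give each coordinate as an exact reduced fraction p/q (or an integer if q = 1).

1. A_x = 1/2  [C, B, A are collinear ∩ DA ⟂ CB]
2. A_y = -13/2  [C, B, A are collinear ∩ DA ⟂ CB]
   → A = (1/2, -13/2)

A = (1/2, -13/2)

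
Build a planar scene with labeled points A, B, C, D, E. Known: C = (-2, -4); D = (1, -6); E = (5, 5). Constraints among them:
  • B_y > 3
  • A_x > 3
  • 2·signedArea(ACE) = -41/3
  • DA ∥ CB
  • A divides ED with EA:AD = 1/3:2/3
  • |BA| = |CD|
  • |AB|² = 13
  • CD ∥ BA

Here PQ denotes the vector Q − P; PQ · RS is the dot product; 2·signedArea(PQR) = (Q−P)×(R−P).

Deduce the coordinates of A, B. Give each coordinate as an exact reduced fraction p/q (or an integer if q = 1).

1. A_x = 11/3  [A divides ED with EA:AD = 1/3:2/3]
2. A_y = 4/3  [A divides ED with EA:AD = 1/3:2/3]
   → A = (11/3, 4/3)
3. B_x = 2/3  [CD ∥ BA ∩ DA ∥ CB]
4. B_y = 10/3  [CD ∥ BA ∩ DA ∥ CB]
   → B = (2/3, 10/3)

A = (11/3, 4/3)
B = (2/3, 10/3)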